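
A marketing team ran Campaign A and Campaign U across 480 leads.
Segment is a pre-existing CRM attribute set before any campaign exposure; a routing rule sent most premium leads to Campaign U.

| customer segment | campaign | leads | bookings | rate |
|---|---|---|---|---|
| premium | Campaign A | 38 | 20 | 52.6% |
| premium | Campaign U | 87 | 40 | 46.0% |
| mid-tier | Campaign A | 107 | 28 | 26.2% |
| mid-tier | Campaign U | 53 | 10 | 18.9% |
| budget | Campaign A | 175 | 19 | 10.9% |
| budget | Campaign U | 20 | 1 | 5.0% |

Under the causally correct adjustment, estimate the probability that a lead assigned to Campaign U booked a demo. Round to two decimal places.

0.20

The customer segment-specific comparison favours Campaign A throughout, but the pooled figures favour Campaign U. The question is whether to condition on customer segment.
Here customer segment is a common cause — it drives both which campaign a case falls under and the outcome. The crude comparison mixes populations; the stratum-specific rates are the causally relevant ones.
Standardising Campaign U to the population customer segment mix: 0.260·40/87 + 0.333·10/53 + 0.406·1/20 = 0.203.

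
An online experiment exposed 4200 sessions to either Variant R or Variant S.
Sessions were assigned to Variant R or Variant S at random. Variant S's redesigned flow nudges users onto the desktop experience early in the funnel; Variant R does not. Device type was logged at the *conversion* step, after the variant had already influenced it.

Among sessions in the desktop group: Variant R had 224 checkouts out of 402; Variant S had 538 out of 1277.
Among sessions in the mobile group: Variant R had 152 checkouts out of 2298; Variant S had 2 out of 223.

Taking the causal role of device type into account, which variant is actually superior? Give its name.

Variant S

The stratified and pooled comparisons disagree (Variant R wins within each device type; Variant S wins overall), so the answer turns on the causal role of device type.
Stratifying would compare variants among sessions the variants themselves sorted into device type groups — a form of selection on an intermediate. The unconditioned pooled rates give the total causal effect.
Pooled: Variant R 13.9% vs Variant S 36.0%; Variant S is higher overall.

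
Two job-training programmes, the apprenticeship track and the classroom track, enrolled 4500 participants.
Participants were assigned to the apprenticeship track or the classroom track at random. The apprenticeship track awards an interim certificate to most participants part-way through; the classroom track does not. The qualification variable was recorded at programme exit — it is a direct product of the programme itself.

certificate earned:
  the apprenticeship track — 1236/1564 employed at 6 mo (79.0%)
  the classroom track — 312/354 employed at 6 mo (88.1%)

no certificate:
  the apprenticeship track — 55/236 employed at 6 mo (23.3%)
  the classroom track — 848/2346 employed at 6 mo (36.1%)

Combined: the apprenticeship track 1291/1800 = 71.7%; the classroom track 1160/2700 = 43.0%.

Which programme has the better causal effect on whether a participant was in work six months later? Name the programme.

the apprenticeship track

The stratified and pooled comparisons disagree (the classroom track wins within each qualification attained during the programme; the apprenticeship track wins overall), so the answer turns on the causal role of qualification attained during the programme.
Qualification attained during the programme is downstream of the programme. One should not condition on a consequence of treatment, so the overall rates are the right comparison.
Pooled: the apprenticeship track 71.7% vs the classroom track 43.0%; the apprenticeship track is higher overall.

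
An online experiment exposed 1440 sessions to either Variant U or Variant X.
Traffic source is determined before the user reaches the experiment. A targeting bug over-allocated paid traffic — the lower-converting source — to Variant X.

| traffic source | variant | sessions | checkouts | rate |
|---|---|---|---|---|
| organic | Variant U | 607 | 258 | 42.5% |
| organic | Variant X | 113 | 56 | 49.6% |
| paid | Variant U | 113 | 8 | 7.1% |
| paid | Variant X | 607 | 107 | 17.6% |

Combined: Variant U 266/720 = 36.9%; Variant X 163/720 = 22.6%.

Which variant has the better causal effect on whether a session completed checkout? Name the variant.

Variant X

Here traffic source is a common cause — it drives both which variant a case falls under and the outcome. The crude comparison mixes populations; the stratum-specific rates are the causally relevant ones.
Within each level — organic: 42.5% vs 49.6%; paid: 7.1% vs 17.6% — Variant X is higher every time.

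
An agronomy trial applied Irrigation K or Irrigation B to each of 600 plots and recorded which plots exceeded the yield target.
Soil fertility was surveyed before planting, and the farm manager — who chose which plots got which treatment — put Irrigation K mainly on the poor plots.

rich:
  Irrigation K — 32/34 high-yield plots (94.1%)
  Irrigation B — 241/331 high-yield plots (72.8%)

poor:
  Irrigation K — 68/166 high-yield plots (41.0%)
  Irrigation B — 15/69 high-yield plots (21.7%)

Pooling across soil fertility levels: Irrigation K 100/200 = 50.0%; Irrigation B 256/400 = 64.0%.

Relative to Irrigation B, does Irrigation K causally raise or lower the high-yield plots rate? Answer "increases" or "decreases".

The stratified and pooled comparisons disagree (Irrigation K wins within each soil fertility; Irrigation B wins overall), so the answer turns on the causal role of soil fertility.
Here soil fertility is a common cause — it drives both which irrigation a case falls under and the outcome. The crude comparison mixes populations; the stratum-specific rates are the causally relevant ones.
Within each level — rich: 94.1% vs 72.8%; poor: 41.0% vs 21.7% — Irrigation K is higher every time.

increases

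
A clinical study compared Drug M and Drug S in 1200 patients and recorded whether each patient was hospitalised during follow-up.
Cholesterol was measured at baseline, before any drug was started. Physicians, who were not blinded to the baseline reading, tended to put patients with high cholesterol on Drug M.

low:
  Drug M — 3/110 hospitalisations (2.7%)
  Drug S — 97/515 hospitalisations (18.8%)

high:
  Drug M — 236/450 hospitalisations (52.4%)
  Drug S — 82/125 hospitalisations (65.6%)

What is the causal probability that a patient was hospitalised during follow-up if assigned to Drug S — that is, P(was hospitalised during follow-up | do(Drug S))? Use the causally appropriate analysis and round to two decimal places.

The cholesterol-specific comparison favours Drug M throughout, but the pooled figures favour Drug S. The question is whether to condition on cholesterol.
Nothing the drug does changes cholesterol; the imbalance is an allocation artefact. With cholesterol also predicting the outcome, the pooled figure is confounded, and the within-stratum comparison is the causal one.
Standardising Drug S to the population cholesterol mix: 0.521·97/515 + 0.479·82/125 = 0.412.

0.41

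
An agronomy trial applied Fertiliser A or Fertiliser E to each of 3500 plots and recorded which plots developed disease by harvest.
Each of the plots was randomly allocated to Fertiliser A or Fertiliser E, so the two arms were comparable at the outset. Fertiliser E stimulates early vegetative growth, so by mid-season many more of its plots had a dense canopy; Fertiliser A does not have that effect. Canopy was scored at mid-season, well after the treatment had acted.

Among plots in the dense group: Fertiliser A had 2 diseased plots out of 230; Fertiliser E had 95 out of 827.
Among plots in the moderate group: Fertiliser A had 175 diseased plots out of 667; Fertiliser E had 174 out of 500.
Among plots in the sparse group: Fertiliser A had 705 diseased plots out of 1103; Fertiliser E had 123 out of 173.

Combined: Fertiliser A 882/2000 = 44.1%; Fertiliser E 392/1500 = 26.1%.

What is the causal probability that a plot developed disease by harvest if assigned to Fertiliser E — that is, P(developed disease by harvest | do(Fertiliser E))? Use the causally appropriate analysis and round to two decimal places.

Fertiliser A is lower inside every mid-season canopy stratum but Fertiliser E is lower in aggregate. Whether to stratify depends on how mid-season canopy relates to the fertiliser.
Mid-season canopy lies on the pathway fertiliser → mid-season canopy → outcome, so adjusting for it blocks the indirect effect. For the total causal effect of fertiliser, use the unadjusted pooled rates.
So P(outcome | do(Fertiliser E)) is just the pooled rate for Fertiliser E: 392/1500 = 0.261.

0.26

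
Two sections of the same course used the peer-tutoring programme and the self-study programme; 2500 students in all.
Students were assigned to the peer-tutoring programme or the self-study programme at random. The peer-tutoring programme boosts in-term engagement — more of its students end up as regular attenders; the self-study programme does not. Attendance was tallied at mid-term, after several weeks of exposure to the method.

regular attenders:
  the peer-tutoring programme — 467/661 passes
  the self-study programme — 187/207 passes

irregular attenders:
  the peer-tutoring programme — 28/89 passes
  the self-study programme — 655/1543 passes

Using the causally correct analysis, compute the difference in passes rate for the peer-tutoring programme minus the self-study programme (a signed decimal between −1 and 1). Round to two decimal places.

+0.18

Stratifying would compare teaching methods among students the teaching methods themselves sorted into mid-term attendance groups — a form of selection on an intermediate. The unconditioned pooled rates give the total causal effect.
The causal difference is the pooled difference: 0.660 − 0.481 = +0.179.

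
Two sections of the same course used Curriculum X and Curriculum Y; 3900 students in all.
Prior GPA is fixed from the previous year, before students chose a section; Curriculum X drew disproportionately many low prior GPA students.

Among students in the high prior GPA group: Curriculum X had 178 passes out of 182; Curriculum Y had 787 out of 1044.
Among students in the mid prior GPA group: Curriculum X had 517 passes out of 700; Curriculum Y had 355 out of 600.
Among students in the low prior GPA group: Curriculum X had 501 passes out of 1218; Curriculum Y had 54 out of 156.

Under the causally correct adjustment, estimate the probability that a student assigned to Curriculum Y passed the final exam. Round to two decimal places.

0.56

Nothing the teaching method does changes prior GPA band; the imbalance is an allocation artefact. With prior GPA band also predicting the outcome, the pooled figure is confounded, and the within-stratum comparison is the causal one.
Standardising Curriculum Y to the population prior GPA band mix: 0.314·787/1044 + 0.333·355/600 + 0.352·54/156 = 0.556.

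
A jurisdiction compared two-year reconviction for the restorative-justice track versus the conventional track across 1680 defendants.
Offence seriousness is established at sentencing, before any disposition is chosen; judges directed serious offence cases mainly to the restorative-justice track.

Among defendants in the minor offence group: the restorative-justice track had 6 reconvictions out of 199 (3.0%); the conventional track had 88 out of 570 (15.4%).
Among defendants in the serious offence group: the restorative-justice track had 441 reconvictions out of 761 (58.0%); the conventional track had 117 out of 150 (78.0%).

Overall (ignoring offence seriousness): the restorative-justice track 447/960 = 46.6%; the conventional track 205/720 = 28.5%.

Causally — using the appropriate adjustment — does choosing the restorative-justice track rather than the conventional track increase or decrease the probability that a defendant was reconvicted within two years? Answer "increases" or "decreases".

decreases

the restorative-justice track is lower inside every offence seriousness stratum but the conventional track is lower in aggregate. Whether to stratify depends on how offence seriousness relates to the disposition.
Nothing the disposition does changes offence seriousness; the imbalance is an allocation artefact. With offence seriousness also predicting the outcome, the pooled figure is confounded, and the within-stratum comparison is the causal one.
Within each level — minor offence: 3.0% vs 15.4%; serious offence: 58.0% vs 78.0% — the restorative-justice track is lower every time.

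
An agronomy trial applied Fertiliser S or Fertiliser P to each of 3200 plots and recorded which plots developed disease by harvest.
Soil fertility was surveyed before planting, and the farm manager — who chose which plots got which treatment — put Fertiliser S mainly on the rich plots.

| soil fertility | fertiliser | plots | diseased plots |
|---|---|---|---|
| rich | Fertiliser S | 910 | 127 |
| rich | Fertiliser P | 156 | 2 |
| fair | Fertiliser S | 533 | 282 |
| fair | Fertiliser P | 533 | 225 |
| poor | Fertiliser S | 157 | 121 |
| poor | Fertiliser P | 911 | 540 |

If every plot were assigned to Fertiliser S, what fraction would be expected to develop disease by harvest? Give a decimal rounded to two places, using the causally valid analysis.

0.48

Here soil fertility is a common cause — it drives both which fertiliser a case falls under and the outcome. The crude comparison mixes populations; the stratum-specific rates are the causally relevant ones.
Standardising Fertiliser S to the population soil fertility mix: 0.333·127/910 + 0.333·282/533 + 0.334·121/157 = 0.480.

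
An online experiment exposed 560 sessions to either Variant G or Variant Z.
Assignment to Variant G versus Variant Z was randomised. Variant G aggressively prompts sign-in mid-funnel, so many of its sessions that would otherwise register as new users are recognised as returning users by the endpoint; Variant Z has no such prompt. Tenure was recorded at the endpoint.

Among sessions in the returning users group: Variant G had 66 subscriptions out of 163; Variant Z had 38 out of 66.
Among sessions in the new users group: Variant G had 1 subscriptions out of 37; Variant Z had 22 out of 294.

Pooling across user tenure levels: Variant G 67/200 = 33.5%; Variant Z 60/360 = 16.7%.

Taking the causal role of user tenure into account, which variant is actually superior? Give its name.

Variant G

Stratifying would compare variants among sessions the variants themselves sorted into user tenure groups — a form of selection on an intermediate. The unconditioned pooled rates give the total causal effect.
Pooled: Variant G 33.5% vs Variant Z 16.7%; Variant G is higher overall.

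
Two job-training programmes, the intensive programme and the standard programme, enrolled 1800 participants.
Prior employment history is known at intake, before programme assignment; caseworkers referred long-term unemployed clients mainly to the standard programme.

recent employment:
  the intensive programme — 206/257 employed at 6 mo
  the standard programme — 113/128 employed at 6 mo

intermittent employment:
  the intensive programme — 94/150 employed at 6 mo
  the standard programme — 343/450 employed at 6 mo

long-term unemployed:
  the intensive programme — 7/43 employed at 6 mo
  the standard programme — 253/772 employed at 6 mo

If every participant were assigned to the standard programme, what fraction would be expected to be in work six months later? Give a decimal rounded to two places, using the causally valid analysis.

0.59

Nothing the programme does changes prior employment history; the imbalance is an allocation artefact. With prior employment history also predicting the outcome, the pooled figure is confounded, and the within-stratum comparison is the causal one.
Standardising the standard programme to the population prior employment history mix: 0.214·113/128 + 0.333·343/450 + 0.453·253/772 = 0.591.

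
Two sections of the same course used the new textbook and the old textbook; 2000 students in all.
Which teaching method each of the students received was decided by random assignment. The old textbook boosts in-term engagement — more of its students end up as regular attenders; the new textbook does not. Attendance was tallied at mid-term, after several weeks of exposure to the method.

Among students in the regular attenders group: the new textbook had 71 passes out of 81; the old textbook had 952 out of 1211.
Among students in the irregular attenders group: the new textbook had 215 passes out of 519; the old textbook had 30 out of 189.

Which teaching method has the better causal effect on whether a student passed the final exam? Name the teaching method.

the old textbook

Within every mid-term attendance level the new textbook has the higher rate, yet pooled the old textbook does — Simpson's reversal.
The distribution of mid-term attendance is itself part of what the teaching method does — it is an intermediate outcome. Holding it fixed would remove that part of the effect; the total effect is the pooled difference.
Pooled: the new textbook 47.7% vs the old textbook 70.1%; the old textbook is higher overall.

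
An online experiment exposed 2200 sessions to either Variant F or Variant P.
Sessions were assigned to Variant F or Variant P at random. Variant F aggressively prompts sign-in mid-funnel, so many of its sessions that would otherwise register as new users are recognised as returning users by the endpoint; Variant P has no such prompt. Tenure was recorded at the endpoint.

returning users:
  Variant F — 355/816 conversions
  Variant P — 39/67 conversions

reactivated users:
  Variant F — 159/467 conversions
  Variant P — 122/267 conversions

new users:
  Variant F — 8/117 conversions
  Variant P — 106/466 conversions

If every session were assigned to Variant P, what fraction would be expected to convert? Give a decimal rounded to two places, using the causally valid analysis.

0.33

User tenure is downstream of the variant. One should not condition on a consequence of treatment, so the overall rates are the right comparison.
So P(outcome | do(Variant P)) is just the pooled rate for Variant P: 267/800 = 0.334.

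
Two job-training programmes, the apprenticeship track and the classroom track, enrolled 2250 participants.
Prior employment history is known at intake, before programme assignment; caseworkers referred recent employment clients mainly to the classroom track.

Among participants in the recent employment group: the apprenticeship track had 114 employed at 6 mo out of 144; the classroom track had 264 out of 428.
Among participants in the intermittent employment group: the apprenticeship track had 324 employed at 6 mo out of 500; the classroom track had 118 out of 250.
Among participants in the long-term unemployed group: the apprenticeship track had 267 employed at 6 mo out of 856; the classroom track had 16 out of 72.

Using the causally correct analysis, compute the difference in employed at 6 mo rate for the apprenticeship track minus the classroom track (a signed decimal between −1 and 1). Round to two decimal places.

The prior employment history-specific comparison favours the apprenticeship track throughout, but the pooled figures favour the classroom track. The question is whether to condition on prior employment history.
Prior employment history differs across programmes for reasons unrelated to any effect of the programme itself, and it separately predicts the outcome — a classic confounder. We must compare within prior employment history levels.
Adjusting over the population distribution of prior employment history: 0.254·(0.792−0.617) + 0.333·(0.648−0.472) + 0.412·(0.312−0.222) = +0.140.

+0.14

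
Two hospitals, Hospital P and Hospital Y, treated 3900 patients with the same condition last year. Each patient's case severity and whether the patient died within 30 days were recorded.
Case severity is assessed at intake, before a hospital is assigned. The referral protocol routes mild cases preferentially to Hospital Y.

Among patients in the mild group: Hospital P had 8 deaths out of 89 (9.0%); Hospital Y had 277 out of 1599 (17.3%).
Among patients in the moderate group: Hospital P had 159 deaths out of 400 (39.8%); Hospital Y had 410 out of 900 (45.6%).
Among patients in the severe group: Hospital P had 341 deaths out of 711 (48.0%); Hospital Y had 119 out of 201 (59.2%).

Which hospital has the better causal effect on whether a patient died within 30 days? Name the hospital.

Case severity differs across hospitals for reasons unrelated to any effect of the hospital itself, and it separately predicts the outcome — a classic confounder. We must compare within case severity levels.
Within each level — mild: 9.0% vs 17.3%; moderate: 39.8% vs 45.6%; severe: 48.0% vs 59.2% — Hospital P is lower every time.

Hospital P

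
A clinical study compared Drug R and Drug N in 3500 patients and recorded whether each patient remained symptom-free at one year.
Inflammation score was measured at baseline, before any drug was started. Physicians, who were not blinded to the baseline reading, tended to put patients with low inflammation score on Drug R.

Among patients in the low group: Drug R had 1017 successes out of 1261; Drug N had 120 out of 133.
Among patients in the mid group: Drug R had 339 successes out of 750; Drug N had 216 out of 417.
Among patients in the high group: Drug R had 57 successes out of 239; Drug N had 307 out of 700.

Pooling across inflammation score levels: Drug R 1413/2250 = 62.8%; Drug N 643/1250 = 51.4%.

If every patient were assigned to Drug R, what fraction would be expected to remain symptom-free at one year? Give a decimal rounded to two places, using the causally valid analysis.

0.54

Inflammation score is set before the drug has any effect — it is not caused by the drug — and it independently drives the outcome. That makes it a confounder, so the causal comparison is within inflammation score levels.
Standardising Drug R to the population inflammation score mix: 0.398·1017/1261 + 0.333·339/750 + 0.268·57/239 = 0.536.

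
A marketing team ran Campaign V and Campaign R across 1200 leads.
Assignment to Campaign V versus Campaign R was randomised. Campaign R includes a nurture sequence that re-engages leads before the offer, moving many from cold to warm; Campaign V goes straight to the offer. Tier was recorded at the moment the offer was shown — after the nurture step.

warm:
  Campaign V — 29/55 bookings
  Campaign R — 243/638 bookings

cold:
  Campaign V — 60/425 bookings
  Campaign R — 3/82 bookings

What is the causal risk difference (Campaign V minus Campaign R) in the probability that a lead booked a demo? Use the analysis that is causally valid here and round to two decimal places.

Engagement tier lies on the pathway campaign → engagement tier → outcome, so adjusting for it blocks the indirect effect. For the total causal effect of campaign, use the unadjusted pooled rates.
The causal difference is the pooled difference: 0.185 − 0.342 = -0.156.

-0.16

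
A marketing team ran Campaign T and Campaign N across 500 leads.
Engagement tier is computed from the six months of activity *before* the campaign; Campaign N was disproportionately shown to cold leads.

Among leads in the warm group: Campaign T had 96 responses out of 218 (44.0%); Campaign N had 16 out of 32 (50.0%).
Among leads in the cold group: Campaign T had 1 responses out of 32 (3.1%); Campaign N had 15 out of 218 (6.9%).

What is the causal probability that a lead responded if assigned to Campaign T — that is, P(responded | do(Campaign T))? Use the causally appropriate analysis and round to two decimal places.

0.24

The engagement tier-specific comparison favours Campaign N throughout, but the pooled figures favour Campaign T. The question is whether to condition on engagement tier.
Engagement tier differs across campaigns for reasons unrelated to any effect of the campaign itself, and it separately predicts the outcome — a classic confounder. We must compare within engagement tier levels.
Standardising Campaign T to the population engagement tier mix: 0.500·96/218 + 0.500·1/32 = 0.236.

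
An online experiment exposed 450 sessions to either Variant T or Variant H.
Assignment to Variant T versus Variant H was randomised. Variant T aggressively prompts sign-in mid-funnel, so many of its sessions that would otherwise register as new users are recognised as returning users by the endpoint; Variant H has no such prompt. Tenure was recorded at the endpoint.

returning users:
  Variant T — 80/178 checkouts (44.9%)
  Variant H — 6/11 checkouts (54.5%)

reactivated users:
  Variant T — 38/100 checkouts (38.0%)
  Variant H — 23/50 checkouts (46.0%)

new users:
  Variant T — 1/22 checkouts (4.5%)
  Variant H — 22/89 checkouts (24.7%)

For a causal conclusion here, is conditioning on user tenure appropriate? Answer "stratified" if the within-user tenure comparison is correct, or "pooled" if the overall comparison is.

pooled

Stratifying would compare variants among sessions the variants themselves sorted into user tenure groups — a form of selection on an intermediate. The unconditioned pooled rates give the total causal effect.
Pooled: Variant T 39.7% vs Variant H 34.0%; Variant T is higher overall.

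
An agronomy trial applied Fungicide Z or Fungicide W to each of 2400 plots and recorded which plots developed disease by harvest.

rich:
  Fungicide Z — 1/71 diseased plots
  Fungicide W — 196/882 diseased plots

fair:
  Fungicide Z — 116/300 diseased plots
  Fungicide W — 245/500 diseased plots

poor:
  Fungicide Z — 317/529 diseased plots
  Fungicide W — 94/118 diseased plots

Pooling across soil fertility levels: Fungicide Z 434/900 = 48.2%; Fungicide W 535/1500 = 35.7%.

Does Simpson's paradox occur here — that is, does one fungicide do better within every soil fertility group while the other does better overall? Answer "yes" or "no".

yes

Within each soil fertility level (rich 1.4% vs 22.2%; fair 38.7% vs 49.0%; poor 59.9% vs 79.7%), Fungicide Z has the lower rate every time. Pooled: 48.2% vs 35.7% — Fungicide W has the lower rate overall. The two comparisons disagree.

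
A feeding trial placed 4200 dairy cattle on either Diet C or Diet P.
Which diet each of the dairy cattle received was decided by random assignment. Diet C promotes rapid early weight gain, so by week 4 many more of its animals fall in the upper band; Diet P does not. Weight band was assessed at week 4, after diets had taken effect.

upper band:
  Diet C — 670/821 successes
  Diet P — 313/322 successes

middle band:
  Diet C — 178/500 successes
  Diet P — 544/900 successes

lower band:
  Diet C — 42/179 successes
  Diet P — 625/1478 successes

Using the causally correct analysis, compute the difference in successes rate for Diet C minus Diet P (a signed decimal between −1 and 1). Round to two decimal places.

+0.04

Week-4 weight band is recorded after the diet and is itself shifted by it — it sits on the causal path from diet to outcome. Conditioning on a mediator would strip out part of the effect we want; the pooled comparison gives the total causal effect.
The causal difference is the pooled difference: 0.593 − 0.549 = +0.044.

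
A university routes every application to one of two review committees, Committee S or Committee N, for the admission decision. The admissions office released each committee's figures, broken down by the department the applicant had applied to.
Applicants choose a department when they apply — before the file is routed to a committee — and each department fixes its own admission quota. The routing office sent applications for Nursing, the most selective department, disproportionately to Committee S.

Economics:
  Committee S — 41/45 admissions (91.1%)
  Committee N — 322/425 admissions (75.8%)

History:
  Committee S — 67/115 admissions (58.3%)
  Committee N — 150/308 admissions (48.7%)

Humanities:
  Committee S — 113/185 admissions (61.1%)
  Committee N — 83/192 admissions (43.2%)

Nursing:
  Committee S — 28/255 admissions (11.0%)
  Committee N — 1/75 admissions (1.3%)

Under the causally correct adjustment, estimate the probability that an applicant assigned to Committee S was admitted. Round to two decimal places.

Department is set before the review committee has any effect — it is not caused by the review committee — and it independently drives the outcome. That makes it a confounder, so the causal comparison is within department levels.
Standardising Committee S to the population department mix: 0.294·41/45 + 0.264·67/115 + 0.236·113/185 + 0.206·28/255 = 0.588.

0.59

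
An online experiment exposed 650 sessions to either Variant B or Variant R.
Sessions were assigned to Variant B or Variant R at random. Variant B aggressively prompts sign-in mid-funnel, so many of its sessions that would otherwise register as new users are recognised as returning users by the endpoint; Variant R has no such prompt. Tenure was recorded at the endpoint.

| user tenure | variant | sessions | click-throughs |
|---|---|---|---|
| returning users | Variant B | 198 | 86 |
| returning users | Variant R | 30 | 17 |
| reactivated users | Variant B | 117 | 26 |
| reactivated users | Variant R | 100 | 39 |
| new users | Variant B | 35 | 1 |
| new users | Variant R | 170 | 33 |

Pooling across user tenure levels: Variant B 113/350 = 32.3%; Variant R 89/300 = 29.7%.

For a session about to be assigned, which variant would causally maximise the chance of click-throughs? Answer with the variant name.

Variant B

The user tenure-specific comparison favours Variant R throughout, but the pooled figures favour Variant B. The question is whether to condition on user tenure.
User tenure is recorded after the variant and is itself shifted by it — it sits on the causal path from variant to outcome. Conditioning on a mediator would strip out part of the effect we want; the pooled comparison gives the total causal effect.
Pooled: Variant B 32.3% vs Variant R 29.7%; Variant B is higher overall.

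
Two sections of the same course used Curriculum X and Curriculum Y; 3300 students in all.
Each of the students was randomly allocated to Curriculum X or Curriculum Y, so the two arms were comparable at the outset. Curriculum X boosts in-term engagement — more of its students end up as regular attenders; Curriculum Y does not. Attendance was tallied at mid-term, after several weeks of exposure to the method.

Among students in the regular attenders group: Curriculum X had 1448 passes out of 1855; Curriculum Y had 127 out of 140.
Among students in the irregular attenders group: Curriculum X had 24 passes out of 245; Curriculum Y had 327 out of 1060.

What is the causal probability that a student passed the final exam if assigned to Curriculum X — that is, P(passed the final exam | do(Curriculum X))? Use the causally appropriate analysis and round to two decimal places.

0.70

Curriculum Y is higher inside every mid-term attendance stratum but Curriculum X is higher in aggregate. Whether to stratify depends on how mid-term attendance relates to the teaching method.
Stratifying would compare teaching methods among students the teaching methods themselves sorted into mid-term attendance groups — a form of selection on an intermediate. The unconditioned pooled rates give the total causal effect.
So P(outcome | do(Curriculum X)) is just the pooled rate for Curriculum X: 1472/2100 = 0.701.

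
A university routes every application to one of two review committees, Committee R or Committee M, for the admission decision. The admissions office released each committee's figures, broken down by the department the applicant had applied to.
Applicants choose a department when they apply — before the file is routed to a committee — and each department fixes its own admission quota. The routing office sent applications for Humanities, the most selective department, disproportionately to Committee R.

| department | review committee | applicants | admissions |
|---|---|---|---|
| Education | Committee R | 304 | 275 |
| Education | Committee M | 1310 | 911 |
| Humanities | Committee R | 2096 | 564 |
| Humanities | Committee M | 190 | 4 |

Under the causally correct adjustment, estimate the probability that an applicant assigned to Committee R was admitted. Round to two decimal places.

0.53

Within every department level Committee R has the higher rate, yet pooled Committee M does — Simpson's reversal.
The imbalance in department arose from how applicants were allocated, not from anything the review committee did; and department independently affects the outcome. The pooled gap is confounded — condition on department.
Standardising Committee R to the population department mix: 0.414·275/304 + 0.586·564/2096 = 0.532.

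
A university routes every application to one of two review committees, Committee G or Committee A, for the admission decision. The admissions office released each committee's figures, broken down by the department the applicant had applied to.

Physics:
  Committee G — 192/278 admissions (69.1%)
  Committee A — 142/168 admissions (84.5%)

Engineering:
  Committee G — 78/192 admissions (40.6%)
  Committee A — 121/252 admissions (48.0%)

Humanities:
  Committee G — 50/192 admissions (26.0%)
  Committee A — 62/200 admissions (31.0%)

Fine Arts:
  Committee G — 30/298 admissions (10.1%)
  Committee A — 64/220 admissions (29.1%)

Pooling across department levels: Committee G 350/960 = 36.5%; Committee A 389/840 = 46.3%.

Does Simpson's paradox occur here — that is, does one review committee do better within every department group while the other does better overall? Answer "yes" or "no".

Within each department level (Physics 69.1% vs 84.5%; Engineering 40.6% vs 48.0%; Humanities 26.0% vs 31.0%; Fine Arts 10.1% vs 29.1%), Committee A has the higher rate every time. Pooled: 36.5% vs 46.3% — Committee A has the higher rate overall. They agree.

no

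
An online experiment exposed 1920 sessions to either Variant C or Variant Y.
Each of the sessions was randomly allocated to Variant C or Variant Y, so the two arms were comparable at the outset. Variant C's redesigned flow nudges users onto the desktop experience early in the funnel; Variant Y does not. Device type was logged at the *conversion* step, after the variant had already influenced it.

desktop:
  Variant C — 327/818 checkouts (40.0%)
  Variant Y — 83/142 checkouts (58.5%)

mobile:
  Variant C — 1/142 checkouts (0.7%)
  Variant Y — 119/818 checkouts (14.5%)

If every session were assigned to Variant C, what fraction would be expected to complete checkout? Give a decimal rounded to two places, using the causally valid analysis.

The device type-specific comparison favours Variant Y throughout, but the pooled figures favour Variant C. The question is whether to condition on device type.
Device type is recorded after the variant and is itself shifted by it — it sits on the causal path from variant to outcome. Conditioning on a mediator would strip out part of the effect we want; the pooled comparison gives the total causal effect.
So P(outcome | do(Variant C)) is just the pooled rate for Variant C: 328/960 = 0.342.

0.34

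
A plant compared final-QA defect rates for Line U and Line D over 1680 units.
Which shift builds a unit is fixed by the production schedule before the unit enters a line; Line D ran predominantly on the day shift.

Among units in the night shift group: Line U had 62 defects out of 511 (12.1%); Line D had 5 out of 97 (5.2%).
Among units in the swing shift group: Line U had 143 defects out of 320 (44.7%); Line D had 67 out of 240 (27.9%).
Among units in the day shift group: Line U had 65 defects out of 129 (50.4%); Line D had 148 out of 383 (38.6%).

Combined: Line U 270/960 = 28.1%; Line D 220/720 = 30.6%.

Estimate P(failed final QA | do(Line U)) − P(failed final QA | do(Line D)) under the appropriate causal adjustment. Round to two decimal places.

Within every shift level Line D has the lower rate, yet pooled Line U does — Simpson's reversal.
Here shift is a common cause — it drives both which line a case falls under and the outcome. The crude comparison mixes populations; the stratum-specific rates are the causally relevant ones.
Adjusting over the population distribution of shift: 0.362·(0.121−0.052) + 0.333·(0.447−0.279) + 0.305·(0.504−0.386) = +0.117.

+0.12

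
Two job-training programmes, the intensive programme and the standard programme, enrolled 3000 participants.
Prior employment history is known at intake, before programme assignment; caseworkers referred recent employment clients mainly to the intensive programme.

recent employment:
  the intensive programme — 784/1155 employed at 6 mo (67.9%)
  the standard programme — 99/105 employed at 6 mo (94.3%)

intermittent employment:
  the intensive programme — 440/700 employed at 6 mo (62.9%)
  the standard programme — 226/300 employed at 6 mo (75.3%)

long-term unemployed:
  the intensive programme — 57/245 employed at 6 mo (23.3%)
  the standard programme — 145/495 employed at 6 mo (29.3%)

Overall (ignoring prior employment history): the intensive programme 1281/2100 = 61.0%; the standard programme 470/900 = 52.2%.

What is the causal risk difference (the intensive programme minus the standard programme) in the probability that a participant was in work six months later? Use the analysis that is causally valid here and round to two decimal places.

Nothing the programme does changes prior employment history; the imbalance is an allocation artefact. With prior employment history also predicting the outcome, the pooled figure is confounded, and the within-stratum comparison is the causal one.
Adjusting over the population distribution of prior employment history: 0.420·(0.679−0.943) + 0.333·(0.629−0.753) + 0.247·(0.233−0.293) = -0.167.

-0.17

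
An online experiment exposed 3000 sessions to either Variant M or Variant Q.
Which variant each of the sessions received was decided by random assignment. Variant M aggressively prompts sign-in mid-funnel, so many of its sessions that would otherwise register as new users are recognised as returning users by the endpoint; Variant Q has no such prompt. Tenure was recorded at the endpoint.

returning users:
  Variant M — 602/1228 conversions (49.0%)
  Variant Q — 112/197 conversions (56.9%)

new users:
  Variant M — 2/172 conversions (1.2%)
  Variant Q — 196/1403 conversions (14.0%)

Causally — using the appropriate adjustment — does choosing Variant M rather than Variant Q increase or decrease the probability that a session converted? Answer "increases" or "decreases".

increases

Variant Q is higher inside every user tenure stratum but Variant M is higher in aggregate. Whether to stratify depends on how user tenure relates to the variant.
The distribution of user tenure is itself part of what the variant does — it is an intermediate outcome. Holding it fixed would remove that part of the effect; the total effect is the pooled difference.
Pooled: Variant M 43.1% vs Variant Q 19.2%; Variant M is higher overall.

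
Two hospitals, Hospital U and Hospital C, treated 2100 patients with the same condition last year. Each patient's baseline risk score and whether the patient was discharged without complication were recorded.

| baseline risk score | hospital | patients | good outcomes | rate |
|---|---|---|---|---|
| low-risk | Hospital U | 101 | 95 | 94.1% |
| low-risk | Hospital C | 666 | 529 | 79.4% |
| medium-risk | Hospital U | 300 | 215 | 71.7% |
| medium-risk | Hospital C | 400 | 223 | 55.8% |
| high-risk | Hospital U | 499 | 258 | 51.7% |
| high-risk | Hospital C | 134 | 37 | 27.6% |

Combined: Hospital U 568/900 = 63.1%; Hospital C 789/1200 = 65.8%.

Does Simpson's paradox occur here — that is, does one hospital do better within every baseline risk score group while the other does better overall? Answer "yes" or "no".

Within each baseline risk score level (low-risk 94.1% vs 79.4%; medium-risk 71.7% vs 55.8%; high-risk 51.7% vs 27.6%), Hospital U has the higher rate every time. Pooled: 63.1% vs 65.8% — Hospital C has the higher rate overall. The two comparisons disagree.

yes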